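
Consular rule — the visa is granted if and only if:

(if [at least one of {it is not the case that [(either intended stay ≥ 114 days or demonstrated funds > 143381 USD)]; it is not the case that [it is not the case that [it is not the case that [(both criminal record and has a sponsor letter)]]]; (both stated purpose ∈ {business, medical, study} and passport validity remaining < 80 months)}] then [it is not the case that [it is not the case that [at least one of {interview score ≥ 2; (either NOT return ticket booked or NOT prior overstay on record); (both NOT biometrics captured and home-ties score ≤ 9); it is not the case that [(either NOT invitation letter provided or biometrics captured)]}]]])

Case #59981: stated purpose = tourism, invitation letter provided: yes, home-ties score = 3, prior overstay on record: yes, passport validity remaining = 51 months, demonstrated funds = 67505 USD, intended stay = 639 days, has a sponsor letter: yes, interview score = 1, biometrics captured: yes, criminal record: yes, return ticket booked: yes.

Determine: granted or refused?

Granted

Atomic conditions:
  intended stay ≥ 114 days: 639 ≥ 114 is true
  demonstrated funds > 143381 USD: 67505 > 143381 is false
  criminal record: yes → true
  has a sponsor letter: yes → true
  stated purpose ∈ {business, medical, study}: tourism is not in the set → false
  passport validity remaining < 80 months: 51 < 80 is true
  interview score ≥ 2: 1 ≥ 2 is false
  NOT return ticket booked: yes → false
  NOT prior overstay on record: yes → false
  NOT biometrics captured: yes → false
  home-ties score ≤ 9: 3 ≤ 9 is true
  NOT invitation letter provided: yes → false
  biometrics captured: yes → true
Combine:
[1.1.1] true OR false = true
[1.1] NOT true = false
[1.2.1.1.1] true AND true = true
[1.2.1.1] NOT true = false
[1.2.1] NOT false = true
[1.2] NOT true = false
[1.3] false AND true = false
[1] false OR false OR false = false
[2.1.1.2] false OR false = false
[2.1.1.3] false AND true = false
[2.1.1.4.1] false OR true = true
[2.1.1.4] NOT true = false
[2.1.1] false OR false OR false OR false = false
[2.1] NOT false = true
[2] NOT true = false
[root] false → false (antecedent false ⇒ implication holds) = true
Overall: true → granted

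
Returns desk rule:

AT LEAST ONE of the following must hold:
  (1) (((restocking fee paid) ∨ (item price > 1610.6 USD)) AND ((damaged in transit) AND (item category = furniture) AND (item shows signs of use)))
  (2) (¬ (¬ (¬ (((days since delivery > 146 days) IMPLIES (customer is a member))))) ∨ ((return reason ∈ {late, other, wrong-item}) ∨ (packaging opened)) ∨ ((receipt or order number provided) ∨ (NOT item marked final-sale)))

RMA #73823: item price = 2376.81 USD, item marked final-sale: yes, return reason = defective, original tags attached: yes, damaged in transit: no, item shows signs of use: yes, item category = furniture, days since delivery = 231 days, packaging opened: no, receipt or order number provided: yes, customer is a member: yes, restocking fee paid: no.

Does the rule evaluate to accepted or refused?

Atomic conditions:
  restocking fee paid: no → false
  item price > 1610.6 USD: 2376.81 > 1610.6 is true
  damaged in transit: no → false
  item category = furniture: furniture == furniture is true
  item shows signs of use: yes → true
  days since delivery > 146 days: 231 > 146 is true
  customer is a member: yes → true
  return reason ∈ {late, other, wrong-item}: defective is not in the set → false
  packaging opened: no → false
  receipt or order number provided: yes → true
  NOT item marked final-sale: yes → false
Combine:
[1.1] false OR true = true
[1.2] false AND true AND true = false
[1] true AND false = false
[2.1.1.1.1] true → true = true
[2.1.1.1] NOT true = false
[2.1.1] NOT false = true
[2.1] NOT true = false
[2.2] false OR false = false
[2.3] true OR false = true
[2] false OR false OR true = true
[root] false OR true = true
Overall: true → accepted

Accepted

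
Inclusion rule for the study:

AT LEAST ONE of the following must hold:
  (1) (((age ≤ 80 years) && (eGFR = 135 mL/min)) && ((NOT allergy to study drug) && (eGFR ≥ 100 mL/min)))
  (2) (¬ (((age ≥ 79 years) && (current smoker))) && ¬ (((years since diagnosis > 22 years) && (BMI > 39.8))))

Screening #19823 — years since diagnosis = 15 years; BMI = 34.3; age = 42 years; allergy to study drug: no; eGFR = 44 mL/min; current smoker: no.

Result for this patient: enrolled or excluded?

Enrolled

Atomic conditions:
  age ≤ 80 years: 42 ≤ 80 is true
  eGFR = 135 mL/min: 44 == 135 is false
  NOT allergy to study drug: no → true
  eGFR ≥ 100 mL/min: 44 ≥ 100 is false
  age ≥ 79 years: 42 ≥ 79 is false
  current smoker: no → false
  years since diagnosis > 22 years: 15 > 22 is false
  BMI > 39.8: 34.3 > 39.8 is false
Combine:
[1.1] true AND false = false
[1.2] true AND false = false
[1] false AND false = false
[2.1.1] false AND false = false
[2.1] NOT false = true
[2.2.1] false AND false = false
[2.2] NOT false = true
[2] true AND true = true
[root] false OR true = true
Overall: true → enrolled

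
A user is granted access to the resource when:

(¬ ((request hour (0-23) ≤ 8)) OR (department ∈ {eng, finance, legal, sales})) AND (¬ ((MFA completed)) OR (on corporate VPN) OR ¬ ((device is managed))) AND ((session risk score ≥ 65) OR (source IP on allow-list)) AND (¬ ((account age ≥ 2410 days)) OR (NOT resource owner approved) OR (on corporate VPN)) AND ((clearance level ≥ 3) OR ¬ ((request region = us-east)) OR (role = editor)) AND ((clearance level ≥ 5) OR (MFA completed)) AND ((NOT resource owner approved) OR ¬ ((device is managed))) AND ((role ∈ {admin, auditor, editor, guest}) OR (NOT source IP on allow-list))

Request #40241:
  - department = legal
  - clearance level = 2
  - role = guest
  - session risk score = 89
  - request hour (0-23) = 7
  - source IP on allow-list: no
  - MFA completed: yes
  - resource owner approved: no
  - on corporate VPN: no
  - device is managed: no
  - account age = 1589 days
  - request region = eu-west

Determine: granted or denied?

Granted

Atomic conditions:
  request hour (0-23) ≤ 8: 7 ≤ 8 is true
  department ∈ {eng, finance, legal, sales}: legal is in the set → true
  MFA completed: yes → true
  on corporate VPN: no → false
  device is managed: no → false
  session risk score ≥ 65: 89 ≥ 65 is true
  source IP on allow-list: no → false
  account age ≥ 2410 days: 1589 ≥ 2410 is false
  NOT resource owner approved: no → true
  clearance level ≥ 3: 2 ≥ 3 is false
  request region = us-east: eu-west == us-east is false
  role = editor: guest == editor is false
  clearance level ≥ 5: 2 ≥ 5 is false
  role ∈ {admin, auditor, editor, guest}: guest is in the set → true
  NOT source IP on allow-list: no → true
Combine:
[1.1] NOT true = false
[1] false OR true = true
[2.1] NOT true = false
[2.3] NOT false = true
[2] false OR false OR true = true
[3] true OR false = true
[4.1] NOT false = true
[4] true OR true OR false = true
[5.2] NOT false = true
[5] false OR true OR false = true
[6] false OR true = true
[7.2] NOT false = true
[7] true OR true = true
[8] true OR true = true
[root] true AND true AND true AND true AND true AND true AND true AND true = true
Overall: true → granted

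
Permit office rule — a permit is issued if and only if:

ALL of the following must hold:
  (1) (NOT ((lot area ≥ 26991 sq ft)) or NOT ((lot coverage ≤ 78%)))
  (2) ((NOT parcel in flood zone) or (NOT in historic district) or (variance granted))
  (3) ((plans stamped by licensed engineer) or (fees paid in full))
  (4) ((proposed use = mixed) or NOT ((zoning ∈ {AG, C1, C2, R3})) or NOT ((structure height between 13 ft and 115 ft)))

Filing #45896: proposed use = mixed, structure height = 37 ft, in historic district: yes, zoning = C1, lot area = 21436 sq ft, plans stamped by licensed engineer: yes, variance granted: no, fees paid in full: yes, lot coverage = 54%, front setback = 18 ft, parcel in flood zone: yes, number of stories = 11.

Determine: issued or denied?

Atomic conditions:
  lot area ≥ 26991 sq ft: 21436 ≥ 26991 is false
  lot coverage ≤ 78%: 54 ≤ 78 is true
  NOT parcel in flood zone: yes → false
  NOT in historic district: yes → false
  variance granted: no → false
  plans stamped by licensed engineer: yes → true
  fees paid in full: yes → true
  proposed use = mixed: mixed == mixed is true
  zoning ∈ {AG, C1, C2, R3}: C1 is in the set → true
  structure height between 13 ft and 115 ft: 37 in [13, 115] is true
Combine:
[1.1] NOT false = true
[1.2] NOT true = false
[1] true OR false = true
[2] false OR false OR false = false
[3] true OR true = true
[4.2] NOT true = false
[4.3] NOT true = false
[4] true OR false OR false = true
[root] true AND false AND true AND true = false
Overall: false → denied

Denied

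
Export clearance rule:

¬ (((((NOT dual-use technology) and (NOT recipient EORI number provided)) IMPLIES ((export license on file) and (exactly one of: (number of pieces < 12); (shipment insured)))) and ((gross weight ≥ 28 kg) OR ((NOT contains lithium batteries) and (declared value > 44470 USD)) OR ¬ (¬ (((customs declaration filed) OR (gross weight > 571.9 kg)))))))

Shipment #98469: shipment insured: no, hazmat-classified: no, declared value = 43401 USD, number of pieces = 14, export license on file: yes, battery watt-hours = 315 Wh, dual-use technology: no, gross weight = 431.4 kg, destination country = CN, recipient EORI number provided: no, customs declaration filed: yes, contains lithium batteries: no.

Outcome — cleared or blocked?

Atomic conditions:
  NOT dual-use technology: no → true
  NOT recipient EORI number provided: no → true
  export license on file: yes → true
  number of pieces < 12: 14 < 12 is false
  shipment insured: no → false
  gross weight ≥ 28 kg: 431.4 ≥ 28 is true
  NOT contains lithium batteries: no → true
  declared value > 44470 USD: 43401 > 44470 is false
  customs declaration filed: yes → true
  gross weight > 571.9 kg: 431.4 > 571.9 is false
Combine:
[1.1.1] true AND true = true
[1.1.2.2] exactly-one(false, false) = false
[1.1.2] true AND false = false
[1.1] true → false = false
[1.2.2] true AND false = false
[1.2.3.1.1] true OR false = true
[1.2.3.1] NOT true = false
[1.2.3] NOT false = true
[1.2] true OR false OR true = true
[1] false AND true = false
[root] NOT false = true
Overall: true → cleared

Cleared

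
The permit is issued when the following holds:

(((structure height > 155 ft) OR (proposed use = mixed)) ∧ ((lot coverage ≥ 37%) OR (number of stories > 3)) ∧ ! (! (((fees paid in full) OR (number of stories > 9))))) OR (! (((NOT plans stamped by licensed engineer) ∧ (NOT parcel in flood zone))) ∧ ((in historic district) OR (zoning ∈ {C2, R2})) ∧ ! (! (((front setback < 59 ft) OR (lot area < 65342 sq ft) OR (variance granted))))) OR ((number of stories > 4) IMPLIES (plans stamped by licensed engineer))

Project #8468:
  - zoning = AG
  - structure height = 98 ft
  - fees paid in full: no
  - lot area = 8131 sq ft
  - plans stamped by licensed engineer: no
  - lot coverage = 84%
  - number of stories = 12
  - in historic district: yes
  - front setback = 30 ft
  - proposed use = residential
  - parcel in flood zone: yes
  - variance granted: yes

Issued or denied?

Issued

Atomic conditions:
  structure height > 155 ft: 98 > 155 is false
  proposed use = mixed: residential == mixed is false
  lot coverage ≥ 37%: 84 ≥ 37 is true
  number of stories > 3: 12 > 3 is true
  fees paid in full: no → false
  number of stories > 9: 12 > 9 is true
  NOT plans stamped by licensed engineer: no → true
  NOT parcel in flood zone: yes → false
  in historic district: yes → true
  zoning ∈ {C2, R2}: AG is not in the set → false
  front setback < 59 ft: 30 < 59 is true
  lot area < 65342 sq ft: 8131 < 65342 is true
  variance granted: yes → true
  number of stories > 4: 12 > 4 is true
  plans stamped by licensed engineer: no → false
Combine:
[1.1] false OR false = false
[1.2] true OR true = true
[1.3.1.1] false OR true = true
[1.3.1] NOT true = false
[1.3] NOT false = true
[1] false AND true AND true = false
[2.1.1] true AND false = false
[2.1] NOT false = true
[2.2] true OR false = true
[2.3.1.1] true OR true OR true = true
[2.3.1] NOT true = false
[2.3] NOT false = true
[2] true AND true AND true = true
[3] true → false = false
[root] false OR true OR false = true
Overall: true → issued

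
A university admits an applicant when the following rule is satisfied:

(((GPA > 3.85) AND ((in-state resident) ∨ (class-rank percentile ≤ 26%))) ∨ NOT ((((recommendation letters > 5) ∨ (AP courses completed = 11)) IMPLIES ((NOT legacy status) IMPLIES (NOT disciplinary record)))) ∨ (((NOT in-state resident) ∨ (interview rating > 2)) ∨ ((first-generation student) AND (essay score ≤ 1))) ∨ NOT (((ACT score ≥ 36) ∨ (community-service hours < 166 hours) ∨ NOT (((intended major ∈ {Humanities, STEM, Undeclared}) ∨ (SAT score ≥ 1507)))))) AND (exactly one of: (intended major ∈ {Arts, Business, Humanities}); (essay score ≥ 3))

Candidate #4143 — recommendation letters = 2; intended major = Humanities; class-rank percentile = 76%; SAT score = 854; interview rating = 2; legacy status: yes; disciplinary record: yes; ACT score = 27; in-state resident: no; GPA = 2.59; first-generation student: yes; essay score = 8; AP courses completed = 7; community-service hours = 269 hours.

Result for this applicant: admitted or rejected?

Atomic conditions:
  GPA > 3.85: 2.59 > 3.85 is false
  in-state resident: no → false
  class-rank percentile ≤ 26%: 76 ≤ 26 is false
  recommendation letters > 5: 2 > 5 is false
  AP courses completed = 11: 7 == 11 is false
  NOT legacy status: yes → false
  NOT disciplinary record: yes → false
  NOT in-state resident: no → true
  interview rating > 2: 2 > 2 is false
  first-generation student: yes → true
  essay score ≤ 1: 8 ≤ 1 is false
  ACT score ≥ 36: 27 ≥ 36 is false
  community-service hours < 166 hours: 269 < 166 is false
  intended major ∈ {Humanities, STEM, Undeclared}: Humanities is in the set → true
  SAT score ≥ 1507: 854 ≥ 1507 is false
  intended major ∈ {Arts, Business, Humanities}: Humanities is in the set → true
  essay score ≥ 3: 8 ≥ 3 is true
Combine:
[1.1.2] false OR false = false
[1.1] false AND false = false
[1.2.1.1] false OR false = false
[1.2.1.2] false → false (antecedent false ⇒ implication holds) = true
[1.2.1] false → true (antecedent false ⇒ implication holds) = true
[1.2] NOT true = false
[1.3.1] true OR false = true
[1.3.2] true AND false = false
[1.3] true OR false = true
[1.4.1.3.1] true OR false = true
[1.4.1.3] NOT true = false
[1.4.1] false OR false OR false = false
[1.4] NOT false = true
[1] false OR false OR true OR true = true
[2] exactly-one(true, true) = false
[root] true AND false = false
Overall: false → rejected

Rejected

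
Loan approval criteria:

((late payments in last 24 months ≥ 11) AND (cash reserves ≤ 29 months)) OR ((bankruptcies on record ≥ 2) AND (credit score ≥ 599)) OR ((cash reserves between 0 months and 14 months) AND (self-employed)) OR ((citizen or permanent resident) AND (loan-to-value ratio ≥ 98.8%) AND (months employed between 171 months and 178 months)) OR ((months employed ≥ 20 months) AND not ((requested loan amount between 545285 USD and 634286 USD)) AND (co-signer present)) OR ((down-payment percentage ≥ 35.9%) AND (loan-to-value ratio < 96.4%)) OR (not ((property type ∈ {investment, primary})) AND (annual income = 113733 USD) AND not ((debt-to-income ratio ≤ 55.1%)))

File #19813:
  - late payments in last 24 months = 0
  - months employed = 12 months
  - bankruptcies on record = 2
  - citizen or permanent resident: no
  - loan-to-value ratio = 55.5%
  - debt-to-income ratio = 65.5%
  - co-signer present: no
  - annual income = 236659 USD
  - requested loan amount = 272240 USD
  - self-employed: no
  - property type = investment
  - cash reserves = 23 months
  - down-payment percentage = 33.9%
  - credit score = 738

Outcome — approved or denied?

Approved

Atomic conditions:
  late payments in last 24 months ≥ 11: 0 ≥ 11 is false
  cash reserves ≤ 29 months: 23 ≤ 29 is true
  bankruptcies on record ≥ 2: 2 ≥ 2 is true
  credit score ≥ 599: 738 ≥ 599 is true
  cash reserves between 0 months and 14 months: 23 in [0, 14] is false
  self-employed: no → false
  citizen or permanent resident: no → false
  loan-to-value ratio ≥ 98.8%: 55.5 ≥ 98.8 is false
  months employed between 171 months and 178 months: 12 in [171, 178] is false
  months employed ≥ 20 months: 12 ≥ 20 is false
  requested loan amount between 545285 USD and 634286 USD: 272240 in [545285, 634286] is false
  co-signer present: no → false
  down-payment percentage ≥ 35.9%: 33.9 ≥ 35.9 is false
  loan-to-value ratio < 96.4%: 55.5 < 96.4 is true
  property type ∈ {investment, primary}: investment is in the set → true
  annual income = 113733 USD: 236659 == 113733 is false
  debt-to-income ratio ≤ 55.1%: 65.5 ≤ 55.1 is false
Combine:
[1] false AND true = false
[2] true AND true = true
[3] false AND false = false
[4] false AND false AND false = false
[5.2] NOT false = true
[5] false AND true AND false = false
[6] false AND true = false
[7.1] NOT true = false
[7.3] NOT false = true
[7] false AND false AND true = false
[root] false OR true OR false OR false OR false OR false OR false = true
Overall: true → approved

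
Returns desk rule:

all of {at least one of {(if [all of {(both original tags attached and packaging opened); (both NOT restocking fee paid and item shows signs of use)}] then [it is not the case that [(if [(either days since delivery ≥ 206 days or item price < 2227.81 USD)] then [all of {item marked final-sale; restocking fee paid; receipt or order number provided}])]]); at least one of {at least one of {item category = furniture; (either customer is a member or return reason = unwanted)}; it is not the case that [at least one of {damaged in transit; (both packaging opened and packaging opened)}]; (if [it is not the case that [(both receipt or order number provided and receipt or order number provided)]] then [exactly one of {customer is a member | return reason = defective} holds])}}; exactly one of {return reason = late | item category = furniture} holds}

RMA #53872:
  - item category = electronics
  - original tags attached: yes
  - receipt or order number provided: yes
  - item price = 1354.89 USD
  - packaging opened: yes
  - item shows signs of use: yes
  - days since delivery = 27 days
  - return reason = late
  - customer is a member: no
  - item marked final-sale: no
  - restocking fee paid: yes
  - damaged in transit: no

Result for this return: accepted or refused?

Accepted

Atomic conditions:
  original tags attached: yes → true
  packaging opened: yes → true
  NOT restocking fee paid: yes → false
  item shows signs of use: yes → true
  days since delivery ≥ 206 days: 27 ≥ 206 is false
  item price < 2227.81 USD: 1354.89 < 2227.81 is true
  item marked final-sale: no → false
  restocking fee paid: yes → true
  receipt or order number provided: yes → true
  item category = furniture: electronics == furniture is false
  customer is a member: no → false
  return reason = unwanted: late == unwanted is false
  damaged in transit: no → false
  return reason = defective: late == defective is false
  return reason = late: late == late is true
Combine:
[1.1.1.1] true AND true = true
[1.1.1.2] false AND true = false
[1.1.1] true AND false = false
[1.1.2.1.1] false OR true = true
[1.1.2.1.2] false AND true AND true = false
[1.1.2.1] true → false = false
[1.1.2] NOT false = true
[1.1] false → true (antecedent false ⇒ implication holds) = true
[1.2.1.2] false OR false = false
[1.2.1] false OR false = false
[1.2.2.1.2] true AND true = true
[1.2.2.1] false OR true = true
[1.2.2] NOT true = false
[1.2.3.1.1] true AND true = true
[1.2.3.1] NOT true = false
[1.2.3.2] exactly-one(false, false) = false
[1.2.3] false → false (antecedent false ⇒ implication holds) = true
[1.2] false OR false OR true = true
[1] true OR true = true
[2] exactly-one(true, false) = true
[root] true AND true = true
Overall: true → accepted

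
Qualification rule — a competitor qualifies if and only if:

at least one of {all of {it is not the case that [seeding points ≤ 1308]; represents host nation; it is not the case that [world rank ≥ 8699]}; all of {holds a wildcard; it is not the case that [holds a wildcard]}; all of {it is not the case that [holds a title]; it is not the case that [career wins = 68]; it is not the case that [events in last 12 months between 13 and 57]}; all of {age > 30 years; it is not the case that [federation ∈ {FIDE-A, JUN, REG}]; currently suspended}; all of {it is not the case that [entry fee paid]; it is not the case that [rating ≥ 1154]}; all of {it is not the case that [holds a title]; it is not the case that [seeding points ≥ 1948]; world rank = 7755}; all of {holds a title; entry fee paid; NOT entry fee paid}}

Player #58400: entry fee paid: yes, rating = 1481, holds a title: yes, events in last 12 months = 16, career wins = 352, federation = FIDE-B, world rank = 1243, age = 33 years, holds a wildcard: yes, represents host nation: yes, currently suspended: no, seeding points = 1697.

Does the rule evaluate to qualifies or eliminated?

Atomic conditions:
  seeding points ≤ 1308: 1697 ≤ 1308 is false
  represents host nation: yes → true
  world rank ≥ 8699: 1243 ≥ 8699 is false
  holds a wildcard: yes → true
  holds a title: yes → true
  career wins = 68: 352 == 68 is false
  events in last 12 months between 13 and 57: 16 in [13, 57] is true
  age > 30 years: 33 > 30 is true
  federation ∈ {FIDE-A, JUN, REG}: FIDE-B is not in the set → false
  currently suspended: no → false
  entry fee paid: yes → true
  rating ≥ 1154: 1481 ≥ 1154 is true
  seeding points ≥ 1948: 1697 ≥ 1948 is false
  world rank = 7755: 1243 == 7755 is false
  NOT entry fee paid: yes → false
Combine:
[1.1] NOT false = true
[1.3] NOT false = true
[1] true AND true AND true = true
[2.2] NOT true = false
[2] true AND false = false
[3.1] NOT true = false
[3.2] NOT false = true
[3.3] NOT true = false
[3] false AND true AND false = false
[4.2] NOT false = true
[4] true AND true AND false = false
[5.1] NOT true = false
[5.2] NOT true = false
[5] false AND false = false
[6.1] NOT true = false
[6.2] NOT false = true
[6] false AND true AND false = false
[7] true AND true AND false = false
[root] true OR false OR false OR false OR false OR false OR false = true
Overall: true → qualifies

Qualifies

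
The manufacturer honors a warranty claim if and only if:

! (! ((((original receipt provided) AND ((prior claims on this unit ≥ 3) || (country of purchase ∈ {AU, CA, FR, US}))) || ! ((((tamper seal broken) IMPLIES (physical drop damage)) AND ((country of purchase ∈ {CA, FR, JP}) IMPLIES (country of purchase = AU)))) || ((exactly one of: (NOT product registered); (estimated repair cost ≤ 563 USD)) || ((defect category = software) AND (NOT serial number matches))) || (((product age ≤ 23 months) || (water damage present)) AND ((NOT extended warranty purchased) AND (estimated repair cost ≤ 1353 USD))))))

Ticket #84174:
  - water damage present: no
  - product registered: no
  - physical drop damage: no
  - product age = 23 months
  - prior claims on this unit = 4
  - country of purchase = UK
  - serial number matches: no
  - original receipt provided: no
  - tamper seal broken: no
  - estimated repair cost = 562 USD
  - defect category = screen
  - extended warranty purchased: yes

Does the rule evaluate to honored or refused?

Atomic conditions:
  original receipt provided: no → false
  prior claims on this unit ≥ 3: 4 ≥ 3 is true
  country of purchase ∈ {AU, CA, FR, US}: UK is not in the set → false
  tamper seal broken: no → false
  physical drop damage: no → false
  country of purchase ∈ {CA, FR, JP}: UK is not in the set → false
  country of purchase = AU: UK == AU is false
  NOT product registered: no → true
  estimated repair cost ≤ 563 USD: 562 ≤ 563 is true
  defect category = software: screen == software is false
  NOT serial number matches: no → true
  product age ≤ 23 months: 23 ≤ 23 is true
  water damage present: no → false
  NOT extended warranty purchased: yes → false
  estimated repair cost ≤ 1353 USD: 562 ≤ 1353 is true
Combine:
[1.1.1.2] true OR false = true
[1.1.1] false AND true = false
[1.1.2.1.1] false → false (antecedent false ⇒ implication holds) = true
[1.1.2.1.2] false → false (antecedent false ⇒ implication holds) = true
[1.1.2.1] true AND true = true
[1.1.2] NOT true = false
[1.1.3.1] exactly-one(true, true) = false
[1.1.3.2] false AND true = false
[1.1.3] false OR false = false
[1.1.4.1] true OR false = true
[1.1.4.2] false AND true = false
[1.1.4] true AND false = false
[1.1] false OR false OR false OR false = false
[1] NOT false = true
[root] NOT true = false
Overall: false → refused

Refused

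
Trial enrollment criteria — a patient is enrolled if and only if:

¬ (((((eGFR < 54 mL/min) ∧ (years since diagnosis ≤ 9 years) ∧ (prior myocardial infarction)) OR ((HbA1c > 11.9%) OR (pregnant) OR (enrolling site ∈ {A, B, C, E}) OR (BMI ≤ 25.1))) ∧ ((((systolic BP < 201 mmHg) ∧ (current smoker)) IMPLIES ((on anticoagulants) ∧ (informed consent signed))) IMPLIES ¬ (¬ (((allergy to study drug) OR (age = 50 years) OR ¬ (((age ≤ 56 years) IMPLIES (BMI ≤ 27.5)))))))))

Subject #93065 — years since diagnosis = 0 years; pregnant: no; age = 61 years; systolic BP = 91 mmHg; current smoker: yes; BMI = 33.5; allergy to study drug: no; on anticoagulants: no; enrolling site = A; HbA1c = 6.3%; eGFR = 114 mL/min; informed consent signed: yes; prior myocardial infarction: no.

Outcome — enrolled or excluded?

Excluded

Atomic conditions:
  eGFR < 54 mL/min: 114 < 54 is false
  years since diagnosis ≤ 9 years: 0 ≤ 9 is true
  prior myocardial infarction: no → false
  HbA1c > 11.9%: 6.3 > 11.9 is false
  pregnant: no → false
  enrolling site ∈ {A, B, C, E}: A is in the set → true
  BMI ≤ 25.1: 33.5 ≤ 25.1 is false
  systolic BP < 201 mmHg: 91 < 201 is true
  current smoker: yes → true
  on anticoagulants: no → false
  informed consent signed: yes → true
  allergy to study drug: no → false
  age = 50 years: 61 == 50 is false
  age ≤ 56 years: 61 ≤ 56 is false
  BMI ≤ 27.5: 33.5 ≤ 27.5 is false
Combine:
[1.1.1] false AND true AND false = false
[1.1.2] false OR false OR true OR false = true
[1.1] false OR true = true
[1.2.1.1] true AND true = true
[1.2.1.2] false AND true = false
[1.2.1] true → false = false
[1.2.2.1.1.3.1] false → false (antecedent false ⇒ implication holds) = true
[1.2.2.1.1.3] NOT true = false
[1.2.2.1.1] false OR false OR false = false
[1.2.2.1] NOT false = true
[1.2.2] NOT true = false
[1.2] false → false (antecedent false ⇒ implication holds) = true
[1] true AND true = true
[root] NOT true = false
Overall: false → excluded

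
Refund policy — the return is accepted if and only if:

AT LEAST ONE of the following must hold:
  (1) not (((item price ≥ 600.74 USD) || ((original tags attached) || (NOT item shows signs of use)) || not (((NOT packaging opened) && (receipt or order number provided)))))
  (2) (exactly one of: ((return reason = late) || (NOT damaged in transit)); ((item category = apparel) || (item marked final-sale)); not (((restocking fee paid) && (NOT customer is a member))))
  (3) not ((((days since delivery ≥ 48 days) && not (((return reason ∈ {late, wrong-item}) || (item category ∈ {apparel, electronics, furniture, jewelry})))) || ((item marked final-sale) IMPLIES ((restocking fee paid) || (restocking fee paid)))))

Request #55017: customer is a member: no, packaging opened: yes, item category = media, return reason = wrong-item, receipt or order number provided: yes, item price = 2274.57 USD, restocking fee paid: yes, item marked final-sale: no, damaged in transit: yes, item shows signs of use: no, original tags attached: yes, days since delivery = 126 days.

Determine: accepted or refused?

Refused

Atomic conditions:
  item price ≥ 600.74 USD: 2274.57 ≥ 600.74 is true
  original tags attached: yes → true
  NOT item shows signs of use: no → true
  NOT packaging opened: yes → false
  receipt or order number provided: yes → true
  return reason = late: wrong-item == late is false
  NOT damaged in transit: yes → false
  item category = apparel: media == apparel is false
  item marked final-sale: no → false
  restocking fee paid: yes → true
  NOT customer is a member: no → true
  days since delivery ≥ 48 days: 126 ≥ 48 is true
  return reason ∈ {late, wrong-item}: wrong-item is in the set → true
  item category ∈ {apparel, electronics, furniture, jewelry}: media is not in the set → false
Combine:
[1.1.2] true OR true = true
[1.1.3.1] false AND true = false
[1.1.3] NOT false = true
[1.1] true OR true OR true = true
[1] NOT true = false
[2.1] false OR false = false
[2.2] false OR false = false
[2.3.1] true AND true = true
[2.3] NOT true = false
[2] exactly-one(false, false, false) = false
[3.1.1.2.1] true OR false = true
[3.1.1.2] NOT true = false
[3.1.1] true AND false = false
[3.1.2.2] true OR true = true
[3.1.2] false → true (antecedent false ⇒ implication holds) = true
[3.1] false OR true = true
[3] NOT true = false
[root] false OR false OR false = false
Overall: false → refused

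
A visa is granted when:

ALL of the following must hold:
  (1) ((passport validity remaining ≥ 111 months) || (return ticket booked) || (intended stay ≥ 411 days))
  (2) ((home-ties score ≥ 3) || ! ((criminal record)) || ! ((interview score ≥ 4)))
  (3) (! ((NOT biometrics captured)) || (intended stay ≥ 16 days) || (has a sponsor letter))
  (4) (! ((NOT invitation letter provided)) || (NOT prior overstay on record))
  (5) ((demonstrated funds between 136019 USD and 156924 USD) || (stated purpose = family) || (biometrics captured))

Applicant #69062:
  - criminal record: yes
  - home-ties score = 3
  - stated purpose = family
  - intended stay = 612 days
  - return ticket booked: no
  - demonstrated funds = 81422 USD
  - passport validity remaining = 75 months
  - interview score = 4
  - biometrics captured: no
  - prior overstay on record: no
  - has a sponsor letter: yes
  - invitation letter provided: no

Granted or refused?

Atomic conditions:
  passport validity remaining ≥ 111 months: 75 ≥ 111 is false
  return ticket booked: no → false
  intended stay ≥ 411 days: 612 ≥ 411 is true
  home-ties score ≥ 3: 3 ≥ 3 is true
  criminal record: yes → true
  interview score ≥ 4: 4 ≥ 4 is true
  NOT biometrics captured: no → true
  intended stay ≥ 16 days: 612 ≥ 16 is true
  has a sponsor letter: yes → true
  NOT invitation letter provided: no → true
  NOT prior overstay on record: no → true
  demonstrated funds between 136019 USD and 156924 USD: 81422 in [136019, 156924] is false
  stated purpose = family: family == family is true
  biometrics captured: no → false
Combine:
[1] false OR false OR true = true
[2.2] NOT true = false
[2.3] NOT true = false
[2] true OR false OR false = true
[3.1] NOT true = false
[3] false OR true OR true = true
[4.1] NOT true = false
[4] false OR true = true
[5] false OR true OR false = true
[root] true AND true AND true AND true AND true = true
Overall: true → granted

Granted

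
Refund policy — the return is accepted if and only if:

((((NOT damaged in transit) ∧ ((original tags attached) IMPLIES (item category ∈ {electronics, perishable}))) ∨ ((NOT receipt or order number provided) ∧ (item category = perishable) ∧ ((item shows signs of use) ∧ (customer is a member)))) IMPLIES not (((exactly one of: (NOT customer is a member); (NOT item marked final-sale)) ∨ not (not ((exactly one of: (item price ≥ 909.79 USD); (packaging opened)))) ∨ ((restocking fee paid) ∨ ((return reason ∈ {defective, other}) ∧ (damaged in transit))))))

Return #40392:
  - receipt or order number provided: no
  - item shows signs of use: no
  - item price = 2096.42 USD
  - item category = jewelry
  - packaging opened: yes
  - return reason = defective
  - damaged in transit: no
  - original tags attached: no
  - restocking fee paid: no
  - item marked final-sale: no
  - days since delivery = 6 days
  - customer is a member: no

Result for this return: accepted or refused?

Atomic conditions:
  NOT damaged in transit: no → true
  original tags attached: no → false
  item category ∈ {electronics, perishable}: jewelry is not in the set → false
  NOT receipt or order number provided: no → true
  item category = perishable: jewelry == perishable is false
  item shows signs of use: no → false
  customer is a member: no → false
  NOT customer is a member: no → true
  NOT item marked final-sale: no → true
  item price ≥ 909.79 USD: 2096.42 ≥ 909.79 is true
  packaging opened: yes → true
  restocking fee paid: no → false
  return reason ∈ {defective, other}: defective is in the set → true
  damaged in transit: no → false
Combine:
[1.1.2] false → false (antecedent false ⇒ implication holds) = true
[1.1] true AND true = true
[1.2.3] false AND false = false
[1.2] true AND false AND false = false
[1] true OR false = true
[2.1.1] exactly-one(true, true) = false
[2.1.2.1.1] exactly-one(true, true) = false
[2.1.2.1] NOT false = true
[2.1.2] NOT true = false
[2.1.3.2] true AND false = false
[2.1.3] false OR false = false
[2.1] false OR false OR false = false
[2] NOT false = true
[root] true → true = true
Overall: true → accepted

Accepted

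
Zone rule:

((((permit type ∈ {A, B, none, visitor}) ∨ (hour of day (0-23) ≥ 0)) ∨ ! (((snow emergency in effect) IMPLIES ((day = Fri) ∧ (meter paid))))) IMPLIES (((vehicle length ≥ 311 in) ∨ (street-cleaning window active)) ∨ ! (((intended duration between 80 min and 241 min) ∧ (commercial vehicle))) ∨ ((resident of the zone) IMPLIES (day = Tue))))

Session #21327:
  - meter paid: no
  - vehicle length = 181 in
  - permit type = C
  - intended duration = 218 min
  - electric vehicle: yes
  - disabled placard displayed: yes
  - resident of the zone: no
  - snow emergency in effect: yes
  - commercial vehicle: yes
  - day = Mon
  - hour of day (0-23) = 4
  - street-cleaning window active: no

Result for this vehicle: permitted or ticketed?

Permitted

Atomic conditions:
  permit type ∈ {A, B, none, visitor}: C is not in the set → false
  hour of day (0-23) ≥ 0: 4 ≥ 0 is true
  snow emergency in effect: yes → true
  day = Fri: Mon == Fri is false
  meter paid: no → false
  vehicle length ≥ 311 in: 181 ≥ 311 is false
  street-cleaning window active: no → false
  intended duration between 80 min and 241 min: 218 in [80, 241] is true
  commercial vehicle: yes → true
  resident of the zone: no → false
  day = Tue: Mon == Tue is false
Combine:
[1.1] false OR true = true
[1.2.1.2] false AND false = false
[1.2.1] true → false = false
[1.2] NOT false = true
[1] true OR true = true
[2.1] false OR false = false
[2.2.1] true AND true = true
[2.2] NOT true = false
[2.3] false → false (antecedent false ⇒ implication holds) = true
[2] false OR false OR true = true
[root] true → true = true
Overall: true → permitted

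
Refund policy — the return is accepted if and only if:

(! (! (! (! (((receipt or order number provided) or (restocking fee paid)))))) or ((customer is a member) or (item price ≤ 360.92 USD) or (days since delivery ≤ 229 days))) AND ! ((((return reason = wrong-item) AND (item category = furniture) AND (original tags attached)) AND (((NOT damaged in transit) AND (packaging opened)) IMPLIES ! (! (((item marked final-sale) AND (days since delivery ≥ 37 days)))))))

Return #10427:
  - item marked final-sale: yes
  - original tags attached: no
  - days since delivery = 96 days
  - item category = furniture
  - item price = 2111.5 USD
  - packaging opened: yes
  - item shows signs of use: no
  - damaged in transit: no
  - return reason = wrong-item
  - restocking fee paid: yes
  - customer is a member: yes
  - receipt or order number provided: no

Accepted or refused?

Atomic conditions:
  receipt or order number provided: no → false
  restocking fee paid: yes → true
  customer is a member: yes → true
  item price ≤ 360.92 USD: 2111.5 ≤ 360.92 is false
  days since delivery ≤ 229 days: 96 ≤ 229 is true
  return reason = wrong-item: wrong-item == wrong-item is true
  item category = furniture: furniture == furniture is true
  original tags attached: no → false
  NOT damaged in transit: no → true
  packaging opened: yes → true
  item marked final-sale: yes → true
  days since delivery ≥ 37 days: 96 ≥ 37 is true
Combine:
[1.1.1.1.1.1] false OR true = true
[1.1.1.1.1] NOT true = false
[1.1.1.1] NOT false = true
[1.1.1] NOT true = false
[1.1] NOT false = true
[1.2] true OR false OR true = true
[1] true OR true = true
[2.1.1] true AND true AND false = false
[2.1.2.1] true AND true = true
[2.1.2.2.1.1] true AND true = true
[2.1.2.2.1] NOT true = false
[2.1.2.2] NOT false = true
[2.1.2] true → true = true
[2.1] false AND true = false
[2] NOT false = true
[root] true AND true = true
Overall: true → accepted

Accepted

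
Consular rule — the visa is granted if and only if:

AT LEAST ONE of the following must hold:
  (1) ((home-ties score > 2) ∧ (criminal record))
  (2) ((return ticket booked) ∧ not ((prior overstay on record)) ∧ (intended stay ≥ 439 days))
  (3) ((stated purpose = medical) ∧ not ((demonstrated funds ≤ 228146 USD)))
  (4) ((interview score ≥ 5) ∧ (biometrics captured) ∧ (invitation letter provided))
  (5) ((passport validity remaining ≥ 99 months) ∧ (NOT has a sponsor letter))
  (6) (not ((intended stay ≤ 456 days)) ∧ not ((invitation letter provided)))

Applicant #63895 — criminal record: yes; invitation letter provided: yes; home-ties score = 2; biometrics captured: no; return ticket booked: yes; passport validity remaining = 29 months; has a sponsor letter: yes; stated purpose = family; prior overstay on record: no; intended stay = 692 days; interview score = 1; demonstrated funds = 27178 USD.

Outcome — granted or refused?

Atomic conditions:
  home-ties score > 2: 2 > 2 is false
  criminal record: yes → true
  return ticket booked: yes → true
  prior overstay on record: no → false
  intended stay ≥ 439 days: 692 ≥ 439 is true
  stated purpose = medical: family == medical is false
  demonstrated funds ≤ 228146 USD: 27178 ≤ 228146 is true
  interview score ≥ 5: 1 ≥ 5 is false
  biometrics captured: no → false
  invitation letter provided: yes → true
  passport validity remaining ≥ 99 months: 29 ≥ 99 is false
  NOT has a sponsor letter: yes → false
  intended stay ≤ 456 days: 692 ≤ 456 is false
Combine:
[1] false AND true = false
[2.2] NOT false = true
[2] true AND true AND true = true
[3.2] NOT true = false
[3] false AND false = false
[4] false AND false AND true = false
[5] false AND false = false
[6.1] NOT false = true
[6.2] NOT true = false
[6] true AND false = false
[root] false OR true OR false OR false OR false OR false = true
Overall: true → granted

Granted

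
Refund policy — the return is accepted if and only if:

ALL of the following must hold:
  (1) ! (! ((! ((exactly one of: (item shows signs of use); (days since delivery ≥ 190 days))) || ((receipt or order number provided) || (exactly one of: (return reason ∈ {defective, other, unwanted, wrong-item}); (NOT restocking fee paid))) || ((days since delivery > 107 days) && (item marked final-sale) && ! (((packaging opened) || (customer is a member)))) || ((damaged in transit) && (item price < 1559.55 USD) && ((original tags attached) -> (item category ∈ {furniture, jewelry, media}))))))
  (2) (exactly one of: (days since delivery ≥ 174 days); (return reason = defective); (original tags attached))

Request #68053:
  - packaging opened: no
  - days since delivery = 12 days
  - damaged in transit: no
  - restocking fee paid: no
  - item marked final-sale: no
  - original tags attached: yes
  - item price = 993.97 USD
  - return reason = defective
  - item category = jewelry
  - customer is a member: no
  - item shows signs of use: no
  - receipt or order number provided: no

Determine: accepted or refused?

Refused

Atomic conditions:
  item shows signs of use: no → false
  days since delivery ≥ 190 days: 12 ≥ 190 is false
  receipt or order number provided: no → false
  return reason ∈ {defective, other, unwanted, wrong-item}: defective is in the set → true
  NOT restocking fee paid: no → true
  days since delivery > 107 days: 12 > 107 is false
  item marked final-sale: no → false
  packaging opened: no → false
  customer is a member: no → false
  damaged in transit: no → false
  item price < 1559.55 USD: 993.97 < 1559.55 is true
  original tags attached: yes → true
  item category ∈ {furniture, jewelry, media}: jewelry is in the set → true
  days since delivery ≥ 174 days: 12 ≥ 174 is false
  return reason = defective: defective == defective is true
Combine:
[1.1.1.1.1] exactly-one(false, false) = false
[1.1.1.1] NOT false = true
[1.1.1.2.2] exactly-one(true, true) = false
[1.1.1.2] false OR false = false
[1.1.1.3.3.1] false OR false = false
[1.1.1.3.3] NOT false = true
[1.1.1.3] false AND false AND true = false
[1.1.1.4.3] true → true = true
[1.1.1.4] false AND true AND true = false
[1.1.1] true OR false OR false OR false = true
[1.1] NOT true = false
[1] NOT false = true
[2] exactly-one(false, true, true) = false
[root] true AND false = false
Overall: false → refused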